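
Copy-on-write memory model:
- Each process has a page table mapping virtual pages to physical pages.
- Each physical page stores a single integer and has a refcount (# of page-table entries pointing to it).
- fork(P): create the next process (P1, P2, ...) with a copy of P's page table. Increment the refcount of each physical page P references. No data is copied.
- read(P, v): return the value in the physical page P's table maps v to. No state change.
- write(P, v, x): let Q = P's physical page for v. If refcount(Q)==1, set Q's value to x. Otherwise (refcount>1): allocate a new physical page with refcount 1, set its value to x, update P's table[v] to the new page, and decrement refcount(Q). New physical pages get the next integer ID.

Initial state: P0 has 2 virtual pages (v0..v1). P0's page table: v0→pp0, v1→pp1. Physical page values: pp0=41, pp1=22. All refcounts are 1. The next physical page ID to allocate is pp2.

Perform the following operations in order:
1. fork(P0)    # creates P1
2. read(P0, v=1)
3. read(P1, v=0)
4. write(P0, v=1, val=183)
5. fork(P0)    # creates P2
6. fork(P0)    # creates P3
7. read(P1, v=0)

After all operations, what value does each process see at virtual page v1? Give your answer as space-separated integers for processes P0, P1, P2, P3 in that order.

Op 1: fork(P0) -> P1. 2 ppages; refcounts: pp0:2 pp1:2
Op 2: read(P0, v1) -> 22. No state change.
Op 3: read(P1, v0) -> 41. No state change.
Op 4: write(P0, v1, 183). refcount(pp1)=2>1 -> COPY to pp2. 3 ppages; refcounts: pp0:2 pp1:1 pp2:1
Op 5: fork(P0) -> P2. 3 ppages; refcounts: pp0:3 pp1:1 pp2:2
Op 6: fork(P0) -> P3. 3 ppages; refcounts: pp0:4 pp1:1 pp2:3
Op 7: read(P1, v0) -> 41. No state change.
P0: v1 -> pp2 = 183
P1: v1 -> pp1 = 22
P2: v1 -> pp2 = 183
P3: v1 -> pp2 = 183

Answer: 183 22 183 183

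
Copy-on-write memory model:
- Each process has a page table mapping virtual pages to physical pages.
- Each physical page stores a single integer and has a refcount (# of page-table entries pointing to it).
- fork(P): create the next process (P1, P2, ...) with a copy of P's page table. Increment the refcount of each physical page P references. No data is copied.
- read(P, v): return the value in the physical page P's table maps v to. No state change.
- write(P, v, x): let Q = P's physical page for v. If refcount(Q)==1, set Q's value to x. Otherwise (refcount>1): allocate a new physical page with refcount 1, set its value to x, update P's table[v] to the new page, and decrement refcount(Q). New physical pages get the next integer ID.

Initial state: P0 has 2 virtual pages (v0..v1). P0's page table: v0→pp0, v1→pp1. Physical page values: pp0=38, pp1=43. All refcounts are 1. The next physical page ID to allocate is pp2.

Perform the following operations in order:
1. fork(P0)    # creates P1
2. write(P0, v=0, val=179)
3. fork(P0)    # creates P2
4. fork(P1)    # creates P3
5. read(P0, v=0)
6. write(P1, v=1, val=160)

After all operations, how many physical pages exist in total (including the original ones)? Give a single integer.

Op 1: fork(P0) -> P1. 2 ppages; refcounts: pp0:2 pp1:2
Op 2: write(P0, v0, 179). refcount(pp0)=2>1 -> COPY to pp2. 3 ppages; refcounts: pp0:1 pp1:2 pp2:1
Op 3: fork(P0) -> P2. 3 ppages; refcounts: pp0:1 pp1:3 pp2:2
Op 4: fork(P1) -> P3. 3 ppages; refcounts: pp0:2 pp1:4 pp2:2
Op 5: read(P0, v0) -> 179. No state change.
Op 6: write(P1, v1, 160). refcount(pp1)=4>1 -> COPY to pp3. 4 ppages; refcounts: pp0:2 pp1:3 pp2:2 pp3:1

Answer: 4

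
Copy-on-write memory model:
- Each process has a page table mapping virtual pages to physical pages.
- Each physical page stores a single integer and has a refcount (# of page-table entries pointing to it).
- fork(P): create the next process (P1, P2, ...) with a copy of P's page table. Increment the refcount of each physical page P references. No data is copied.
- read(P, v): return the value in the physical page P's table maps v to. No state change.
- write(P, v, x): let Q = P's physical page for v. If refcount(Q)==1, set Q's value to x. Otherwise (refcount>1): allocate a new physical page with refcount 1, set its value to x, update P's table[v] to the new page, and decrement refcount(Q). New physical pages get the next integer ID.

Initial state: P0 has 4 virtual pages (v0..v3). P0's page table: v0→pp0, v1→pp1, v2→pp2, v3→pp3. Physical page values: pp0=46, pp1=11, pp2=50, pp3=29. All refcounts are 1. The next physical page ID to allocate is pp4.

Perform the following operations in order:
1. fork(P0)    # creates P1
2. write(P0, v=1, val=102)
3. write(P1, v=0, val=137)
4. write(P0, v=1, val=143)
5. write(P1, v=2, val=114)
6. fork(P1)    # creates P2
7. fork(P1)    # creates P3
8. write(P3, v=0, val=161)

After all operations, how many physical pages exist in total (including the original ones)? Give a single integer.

Answer: 8

Derivation:
Op 1: fork(P0) -> P1. 4 ppages; refcounts: pp0:2 pp1:2 pp2:2 pp3:2
Op 2: write(P0, v1, 102). refcount(pp1)=2>1 -> COPY to pp4. 5 ppages; refcounts: pp0:2 pp1:1 pp2:2 pp3:2 pp4:1
Op 3: write(P1, v0, 137). refcount(pp0)=2>1 -> COPY to pp5. 6 ppages; refcounts: pp0:1 pp1:1 pp2:2 pp3:2 pp4:1 pp5:1
Op 4: write(P0, v1, 143). refcount(pp4)=1 -> write in place. 6 ppages; refcounts: pp0:1 pp1:1 pp2:2 pp3:2 pp4:1 pp5:1
Op 5: write(P1, v2, 114). refcount(pp2)=2>1 -> COPY to pp6. 7 ppages; refcounts: pp0:1 pp1:1 pp2:1 pp3:2 pp4:1 pp5:1 pp6:1
Op 6: fork(P1) -> P2. 7 ppages; refcounts: pp0:1 pp1:2 pp2:1 pp3:3 pp4:1 pp5:2 pp6:2
Op 7: fork(P1) -> P3. 7 ppages; refcounts: pp0:1 pp1:3 pp2:1 pp3:4 pp4:1 pp5:3 pp6:3
Op 8: write(P3, v0, 161). refcount(pp5)=3>1 -> COPY to pp7. 8 ppages; refcounts: pp0:1 pp1:3 pp2:1 pp3:4 pp4:1 pp5:2 pp6:3 pp7:1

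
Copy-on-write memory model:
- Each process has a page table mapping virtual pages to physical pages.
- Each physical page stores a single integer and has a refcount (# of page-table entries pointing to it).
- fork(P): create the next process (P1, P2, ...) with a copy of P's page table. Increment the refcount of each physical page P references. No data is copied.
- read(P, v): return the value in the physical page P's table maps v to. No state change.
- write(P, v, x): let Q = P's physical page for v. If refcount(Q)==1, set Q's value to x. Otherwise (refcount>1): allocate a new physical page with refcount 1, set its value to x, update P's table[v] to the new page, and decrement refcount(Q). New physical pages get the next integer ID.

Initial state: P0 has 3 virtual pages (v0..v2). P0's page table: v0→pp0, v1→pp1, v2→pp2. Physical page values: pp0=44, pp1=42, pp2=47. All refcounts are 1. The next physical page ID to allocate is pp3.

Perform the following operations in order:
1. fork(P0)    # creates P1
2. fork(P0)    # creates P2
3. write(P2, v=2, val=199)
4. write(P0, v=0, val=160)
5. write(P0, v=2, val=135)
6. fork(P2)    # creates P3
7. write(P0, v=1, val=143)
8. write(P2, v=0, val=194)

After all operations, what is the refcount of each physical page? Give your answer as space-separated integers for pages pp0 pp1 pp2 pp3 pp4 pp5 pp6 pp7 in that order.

Op 1: fork(P0) -> P1. 3 ppages; refcounts: pp0:2 pp1:2 pp2:2
Op 2: fork(P0) -> P2. 3 ppages; refcounts: pp0:3 pp1:3 pp2:3
Op 3: write(P2, v2, 199). refcount(pp2)=3>1 -> COPY to pp3. 4 ppages; refcounts: pp0:3 pp1:3 pp2:2 pp3:1
Op 4: write(P0, v0, 160). refcount(pp0)=3>1 -> COPY to pp4. 5 ppages; refcounts: pp0:2 pp1:3 pp2:2 pp3:1 pp4:1
Op 5: write(P0, v2, 135). refcount(pp2)=2>1 -> COPY to pp5. 6 ppages; refcounts: pp0:2 pp1:3 pp2:1 pp3:1 pp4:1 pp5:1
Op 6: fork(P2) -> P3. 6 ppages; refcounts: pp0:3 pp1:4 pp2:1 pp3:2 pp4:1 pp5:1
Op 7: write(P0, v1, 143). refcount(pp1)=4>1 -> COPY to pp6. 7 ppages; refcounts: pp0:3 pp1:3 pp2:1 pp3:2 pp4:1 pp5:1 pp6:1
Op 8: write(P2, v0, 194). refcount(pp0)=3>1 -> COPY to pp7. 8 ppages; refcounts: pp0:2 pp1:3 pp2:1 pp3:2 pp4:1 pp5:1 pp6:1 pp7:1

Answer: 2 3 1 2 1 1 1 1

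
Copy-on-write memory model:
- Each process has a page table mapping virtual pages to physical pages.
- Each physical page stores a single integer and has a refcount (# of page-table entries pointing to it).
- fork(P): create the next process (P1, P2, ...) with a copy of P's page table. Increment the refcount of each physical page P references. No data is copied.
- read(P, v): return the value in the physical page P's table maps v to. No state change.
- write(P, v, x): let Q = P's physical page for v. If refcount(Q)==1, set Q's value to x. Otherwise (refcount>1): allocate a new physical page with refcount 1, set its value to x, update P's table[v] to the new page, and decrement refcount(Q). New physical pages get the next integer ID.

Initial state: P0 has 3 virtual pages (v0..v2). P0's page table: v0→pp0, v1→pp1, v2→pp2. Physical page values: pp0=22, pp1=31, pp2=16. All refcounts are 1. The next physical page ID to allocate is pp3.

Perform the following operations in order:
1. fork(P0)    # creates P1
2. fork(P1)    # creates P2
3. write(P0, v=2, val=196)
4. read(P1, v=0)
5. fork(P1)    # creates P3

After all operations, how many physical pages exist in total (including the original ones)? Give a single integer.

Answer: 4

Derivation:
Op 1: fork(P0) -> P1. 3 ppages; refcounts: pp0:2 pp1:2 pp2:2
Op 2: fork(P1) -> P2. 3 ppages; refcounts: pp0:3 pp1:3 pp2:3
Op 3: write(P0, v2, 196). refcount(pp2)=3>1 -> COPY to pp3. 4 ppages; refcounts: pp0:3 pp1:3 pp2:2 pp3:1
Op 4: read(P1, v0) -> 22. No state change.
Op 5: fork(P1) -> P3. 4 ppages; refcounts: pp0:4 pp1:4 pp2:3 pp3:1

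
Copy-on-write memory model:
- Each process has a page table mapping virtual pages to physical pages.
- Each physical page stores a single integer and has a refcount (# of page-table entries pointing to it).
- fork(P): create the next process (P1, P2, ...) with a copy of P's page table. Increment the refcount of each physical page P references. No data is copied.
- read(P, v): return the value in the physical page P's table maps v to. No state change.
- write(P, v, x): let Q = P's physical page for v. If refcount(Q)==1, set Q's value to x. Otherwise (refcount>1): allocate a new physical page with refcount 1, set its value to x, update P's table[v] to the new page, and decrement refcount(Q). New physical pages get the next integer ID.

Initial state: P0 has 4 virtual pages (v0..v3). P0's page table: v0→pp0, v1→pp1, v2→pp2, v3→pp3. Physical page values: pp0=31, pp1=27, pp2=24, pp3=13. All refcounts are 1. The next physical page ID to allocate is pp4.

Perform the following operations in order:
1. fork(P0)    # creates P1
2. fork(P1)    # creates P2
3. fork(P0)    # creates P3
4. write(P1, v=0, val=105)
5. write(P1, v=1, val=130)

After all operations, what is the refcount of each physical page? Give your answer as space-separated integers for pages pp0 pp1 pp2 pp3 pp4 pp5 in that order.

Op 1: fork(P0) -> P1. 4 ppages; refcounts: pp0:2 pp1:2 pp2:2 pp3:2
Op 2: fork(P1) -> P2. 4 ppages; refcounts: pp0:3 pp1:3 pp2:3 pp3:3
Op 3: fork(P0) -> P3. 4 ppages; refcounts: pp0:4 pp1:4 pp2:4 pp3:4
Op 4: write(P1, v0, 105). refcount(pp0)=4>1 -> COPY to pp4. 5 ppages; refcounts: pp0:3 pp1:4 pp2:4 pp3:4 pp4:1
Op 5: write(P1, v1, 130). refcount(pp1)=4>1 -> COPY to pp5. 6 ppages; refcounts: pp0:3 pp1:3 pp2:4 pp3:4 pp4:1 pp5:1

Answer: 3 3 4 4 1 1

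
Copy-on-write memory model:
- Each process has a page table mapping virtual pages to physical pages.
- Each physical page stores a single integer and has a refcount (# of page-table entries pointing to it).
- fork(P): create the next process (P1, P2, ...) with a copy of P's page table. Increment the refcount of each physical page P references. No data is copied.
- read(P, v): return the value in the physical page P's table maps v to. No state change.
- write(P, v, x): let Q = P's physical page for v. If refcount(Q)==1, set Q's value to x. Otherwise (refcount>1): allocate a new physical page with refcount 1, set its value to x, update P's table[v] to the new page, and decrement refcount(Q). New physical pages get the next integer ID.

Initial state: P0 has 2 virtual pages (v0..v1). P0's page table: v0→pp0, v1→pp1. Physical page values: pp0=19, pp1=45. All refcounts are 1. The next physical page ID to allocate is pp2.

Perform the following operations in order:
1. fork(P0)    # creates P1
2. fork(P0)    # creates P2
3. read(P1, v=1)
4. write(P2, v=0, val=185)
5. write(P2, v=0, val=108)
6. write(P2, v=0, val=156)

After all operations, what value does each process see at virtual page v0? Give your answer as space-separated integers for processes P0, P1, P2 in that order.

Op 1: fork(P0) -> P1. 2 ppages; refcounts: pp0:2 pp1:2
Op 2: fork(P0) -> P2. 2 ppages; refcounts: pp0:3 pp1:3
Op 3: read(P1, v1) -> 45. No state change.
Op 4: write(P2, v0, 185). refcount(pp0)=3>1 -> COPY to pp2. 3 ppages; refcounts: pp0:2 pp1:3 pp2:1
Op 5: write(P2, v0, 108). refcount(pp2)=1 -> write in place. 3 ppages; refcounts: pp0:2 pp1:3 pp2:1
Op 6: write(P2, v0, 156). refcount(pp2)=1 -> write in place. 3 ppages; refcounts: pp0:2 pp1:3 pp2:1
P0: v0 -> pp0 = 19
P1: v0 -> pp0 = 19
P2: v0 -> pp2 = 156

Answer: 19 19 156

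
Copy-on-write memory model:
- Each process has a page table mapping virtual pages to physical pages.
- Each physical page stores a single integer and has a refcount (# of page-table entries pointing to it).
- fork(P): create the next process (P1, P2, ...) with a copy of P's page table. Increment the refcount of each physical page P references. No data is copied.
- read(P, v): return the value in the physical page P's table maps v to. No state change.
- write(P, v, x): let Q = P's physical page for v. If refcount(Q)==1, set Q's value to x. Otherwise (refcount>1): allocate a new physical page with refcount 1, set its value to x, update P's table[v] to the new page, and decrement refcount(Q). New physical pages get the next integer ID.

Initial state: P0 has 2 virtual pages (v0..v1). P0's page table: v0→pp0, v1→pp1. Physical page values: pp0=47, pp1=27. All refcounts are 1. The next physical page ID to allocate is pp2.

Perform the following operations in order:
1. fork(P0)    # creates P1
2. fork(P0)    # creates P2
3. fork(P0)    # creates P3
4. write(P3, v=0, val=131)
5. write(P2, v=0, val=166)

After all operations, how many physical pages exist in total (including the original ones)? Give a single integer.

Answer: 4

Derivation:
Op 1: fork(P0) -> P1. 2 ppages; refcounts: pp0:2 pp1:2
Op 2: fork(P0) -> P2. 2 ppages; refcounts: pp0:3 pp1:3
Op 3: fork(P0) -> P3. 2 ppages; refcounts: pp0:4 pp1:4
Op 4: write(P3, v0, 131). refcount(pp0)=4>1 -> COPY to pp2. 3 ppages; refcounts: pp0:3 pp1:4 pp2:1
Op 5: write(P2, v0, 166). refcount(pp0)=3>1 -> COPY to pp3. 4 ppages; refcounts: pp0:2 pp1:4 pp2:1 pp3:1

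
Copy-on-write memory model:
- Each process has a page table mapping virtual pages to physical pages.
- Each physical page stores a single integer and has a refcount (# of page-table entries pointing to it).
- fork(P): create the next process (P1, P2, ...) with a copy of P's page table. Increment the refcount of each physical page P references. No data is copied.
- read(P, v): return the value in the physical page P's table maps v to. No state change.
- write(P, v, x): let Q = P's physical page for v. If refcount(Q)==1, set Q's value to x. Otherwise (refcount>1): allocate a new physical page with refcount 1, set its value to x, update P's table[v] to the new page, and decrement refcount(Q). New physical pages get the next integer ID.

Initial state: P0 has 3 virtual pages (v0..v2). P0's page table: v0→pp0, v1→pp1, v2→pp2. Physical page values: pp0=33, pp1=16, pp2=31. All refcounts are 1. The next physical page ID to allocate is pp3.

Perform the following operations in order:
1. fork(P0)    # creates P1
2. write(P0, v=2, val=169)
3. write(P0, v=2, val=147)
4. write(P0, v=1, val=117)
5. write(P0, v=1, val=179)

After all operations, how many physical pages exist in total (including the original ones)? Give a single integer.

Op 1: fork(P0) -> P1. 3 ppages; refcounts: pp0:2 pp1:2 pp2:2
Op 2: write(P0, v2, 169). refcount(pp2)=2>1 -> COPY to pp3. 4 ppages; refcounts: pp0:2 pp1:2 pp2:1 pp3:1
Op 3: write(P0, v2, 147). refcount(pp3)=1 -> write in place. 4 ppages; refcounts: pp0:2 pp1:2 pp2:1 pp3:1
Op 4: write(P0, v1, 117). refcount(pp1)=2>1 -> COPY to pp4. 5 ppages; refcounts: pp0:2 pp1:1 pp2:1 pp3:1 pp4:1
Op 5: write(P0, v1, 179). refcount(pp4)=1 -> write in place. 5 ppages; refcounts: pp0:2 pp1:1 pp2:1 pp3:1 pp4:1

Answer: 5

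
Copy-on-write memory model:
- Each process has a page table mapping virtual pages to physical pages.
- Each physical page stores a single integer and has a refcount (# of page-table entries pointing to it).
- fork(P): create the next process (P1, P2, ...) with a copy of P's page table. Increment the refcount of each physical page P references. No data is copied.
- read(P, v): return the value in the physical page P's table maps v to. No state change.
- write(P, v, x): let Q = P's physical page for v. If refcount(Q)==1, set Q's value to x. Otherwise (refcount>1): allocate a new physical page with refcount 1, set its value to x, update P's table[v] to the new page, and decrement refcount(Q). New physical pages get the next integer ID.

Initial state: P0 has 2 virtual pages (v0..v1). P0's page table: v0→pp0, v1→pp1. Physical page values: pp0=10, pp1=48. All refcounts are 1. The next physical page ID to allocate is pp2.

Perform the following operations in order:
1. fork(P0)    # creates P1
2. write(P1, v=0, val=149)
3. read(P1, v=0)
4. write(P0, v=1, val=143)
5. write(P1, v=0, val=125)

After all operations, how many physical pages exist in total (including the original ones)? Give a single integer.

Op 1: fork(P0) -> P1. 2 ppages; refcounts: pp0:2 pp1:2
Op 2: write(P1, v0, 149). refcount(pp0)=2>1 -> COPY to pp2. 3 ppages; refcounts: pp0:1 pp1:2 pp2:1
Op 3: read(P1, v0) -> 149. No state change.
Op 4: write(P0, v1, 143). refcount(pp1)=2>1 -> COPY to pp3. 4 ppages; refcounts: pp0:1 pp1:1 pp2:1 pp3:1
Op 5: write(P1, v0, 125). refcount(pp2)=1 -> write in place. 4 ppages; refcounts: pp0:1 pp1:1 pp2:1 pp3:1

Answer: 4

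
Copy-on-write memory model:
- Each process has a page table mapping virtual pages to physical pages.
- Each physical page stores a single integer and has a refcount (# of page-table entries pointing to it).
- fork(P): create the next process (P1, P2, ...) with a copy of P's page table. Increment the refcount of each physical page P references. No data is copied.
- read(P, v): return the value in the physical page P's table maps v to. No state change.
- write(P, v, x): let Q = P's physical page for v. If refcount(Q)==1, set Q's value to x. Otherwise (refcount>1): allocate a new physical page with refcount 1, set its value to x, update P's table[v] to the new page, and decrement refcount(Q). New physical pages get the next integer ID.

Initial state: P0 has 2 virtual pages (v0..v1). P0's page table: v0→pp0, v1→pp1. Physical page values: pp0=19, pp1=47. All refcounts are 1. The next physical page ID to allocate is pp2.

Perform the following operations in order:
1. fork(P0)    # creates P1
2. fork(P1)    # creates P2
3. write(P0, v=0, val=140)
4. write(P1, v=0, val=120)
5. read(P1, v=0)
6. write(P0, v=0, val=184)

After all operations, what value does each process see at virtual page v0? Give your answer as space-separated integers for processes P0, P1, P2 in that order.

Op 1: fork(P0) -> P1. 2 ppages; refcounts: pp0:2 pp1:2
Op 2: fork(P1) -> P2. 2 ppages; refcounts: pp0:3 pp1:3
Op 3: write(P0, v0, 140). refcount(pp0)=3>1 -> COPY to pp2. 3 ppages; refcounts: pp0:2 pp1:3 pp2:1
Op 4: write(P1, v0, 120). refcount(pp0)=2>1 -> COPY to pp3. 4 ppages; refcounts: pp0:1 pp1:3 pp2:1 pp3:1
Op 5: read(P1, v0) -> 120. No state change.
Op 6: write(P0, v0, 184). refcount(pp2)=1 -> write in place. 4 ppages; refcounts: pp0:1 pp1:3 pp2:1 pp3:1
P0: v0 -> pp2 = 184
P1: v0 -> pp3 = 120
P2: v0 -> pp0 = 19

Answer: 184 120 19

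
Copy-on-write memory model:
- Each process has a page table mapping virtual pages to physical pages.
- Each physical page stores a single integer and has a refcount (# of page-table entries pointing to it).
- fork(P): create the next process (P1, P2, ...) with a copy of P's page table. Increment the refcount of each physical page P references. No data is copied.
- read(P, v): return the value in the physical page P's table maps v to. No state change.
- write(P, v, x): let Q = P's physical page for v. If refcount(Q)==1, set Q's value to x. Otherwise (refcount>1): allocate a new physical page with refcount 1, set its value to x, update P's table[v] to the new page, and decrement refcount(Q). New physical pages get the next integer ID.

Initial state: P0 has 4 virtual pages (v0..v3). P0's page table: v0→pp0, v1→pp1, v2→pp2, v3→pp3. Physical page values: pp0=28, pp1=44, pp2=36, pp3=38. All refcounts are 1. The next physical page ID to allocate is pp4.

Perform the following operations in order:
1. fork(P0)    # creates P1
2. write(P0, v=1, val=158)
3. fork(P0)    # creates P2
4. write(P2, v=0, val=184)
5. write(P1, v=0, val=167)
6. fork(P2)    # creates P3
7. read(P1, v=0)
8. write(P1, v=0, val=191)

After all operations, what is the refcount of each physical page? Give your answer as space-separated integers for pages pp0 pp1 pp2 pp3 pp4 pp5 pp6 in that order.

Op 1: fork(P0) -> P1. 4 ppages; refcounts: pp0:2 pp1:2 pp2:2 pp3:2
Op 2: write(P0, v1, 158). refcount(pp1)=2>1 -> COPY to pp4. 5 ppages; refcounts: pp0:2 pp1:1 pp2:2 pp3:2 pp4:1
Op 3: fork(P0) -> P2. 5 ppages; refcounts: pp0:3 pp1:1 pp2:3 pp3:3 pp4:2
Op 4: write(P2, v0, 184). refcount(pp0)=3>1 -> COPY to pp5. 6 ppages; refcounts: pp0:2 pp1:1 pp2:3 pp3:3 pp4:2 pp5:1
Op 5: write(P1, v0, 167). refcount(pp0)=2>1 -> COPY to pp6. 7 ppages; refcounts: pp0:1 pp1:1 pp2:3 pp3:3 pp4:2 pp5:1 pp6:1
Op 6: fork(P2) -> P3. 7 ppages; refcounts: pp0:1 pp1:1 pp2:4 pp3:4 pp4:3 pp5:2 pp6:1
Op 7: read(P1, v0) -> 167. No state change.
Op 8: write(P1, v0, 191). refcount(pp6)=1 -> write in place. 7 ppages; refcounts: pp0:1 pp1:1 pp2:4 pp3:4 pp4:3 pp5:2 pp6:1

Answer: 1 1 4 4 3 2 1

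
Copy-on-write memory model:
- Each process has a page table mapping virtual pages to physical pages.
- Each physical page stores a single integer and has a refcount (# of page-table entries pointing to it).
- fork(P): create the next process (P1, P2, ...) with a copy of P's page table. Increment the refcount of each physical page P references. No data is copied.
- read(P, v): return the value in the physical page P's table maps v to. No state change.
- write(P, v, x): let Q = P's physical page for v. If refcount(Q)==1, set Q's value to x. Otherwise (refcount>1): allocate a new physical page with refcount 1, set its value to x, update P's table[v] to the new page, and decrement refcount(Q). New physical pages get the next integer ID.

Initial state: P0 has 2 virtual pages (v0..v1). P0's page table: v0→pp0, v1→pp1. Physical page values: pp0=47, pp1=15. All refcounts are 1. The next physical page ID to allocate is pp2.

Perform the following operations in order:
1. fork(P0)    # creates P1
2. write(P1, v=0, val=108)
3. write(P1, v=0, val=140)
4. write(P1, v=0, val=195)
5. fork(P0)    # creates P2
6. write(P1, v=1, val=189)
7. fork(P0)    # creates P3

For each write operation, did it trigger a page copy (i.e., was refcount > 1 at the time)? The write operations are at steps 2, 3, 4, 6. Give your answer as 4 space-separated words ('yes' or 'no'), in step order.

Op 1: fork(P0) -> P1. 2 ppages; refcounts: pp0:2 pp1:2
Op 2: write(P1, v0, 108). refcount(pp0)=2>1 -> COPY to pp2. 3 ppages; refcounts: pp0:1 pp1:2 pp2:1
Op 3: write(P1, v0, 140). refcount(pp2)=1 -> write in place. 3 ppages; refcounts: pp0:1 pp1:2 pp2:1
Op 4: write(P1, v0, 195). refcount(pp2)=1 -> write in place. 3 ppages; refcounts: pp0:1 pp1:2 pp2:1
Op 5: fork(P0) -> P2. 3 ppages; refcounts: pp0:2 pp1:3 pp2:1
Op 6: write(P1, v1, 189). refcount(pp1)=3>1 -> COPY to pp3. 4 ppages; refcounts: pp0:2 pp1:2 pp2:1 pp3:1
Op 7: fork(P0) -> P3. 4 ppages; refcounts: pp0:3 pp1:3 pp2:1 pp3:1

yes no no yes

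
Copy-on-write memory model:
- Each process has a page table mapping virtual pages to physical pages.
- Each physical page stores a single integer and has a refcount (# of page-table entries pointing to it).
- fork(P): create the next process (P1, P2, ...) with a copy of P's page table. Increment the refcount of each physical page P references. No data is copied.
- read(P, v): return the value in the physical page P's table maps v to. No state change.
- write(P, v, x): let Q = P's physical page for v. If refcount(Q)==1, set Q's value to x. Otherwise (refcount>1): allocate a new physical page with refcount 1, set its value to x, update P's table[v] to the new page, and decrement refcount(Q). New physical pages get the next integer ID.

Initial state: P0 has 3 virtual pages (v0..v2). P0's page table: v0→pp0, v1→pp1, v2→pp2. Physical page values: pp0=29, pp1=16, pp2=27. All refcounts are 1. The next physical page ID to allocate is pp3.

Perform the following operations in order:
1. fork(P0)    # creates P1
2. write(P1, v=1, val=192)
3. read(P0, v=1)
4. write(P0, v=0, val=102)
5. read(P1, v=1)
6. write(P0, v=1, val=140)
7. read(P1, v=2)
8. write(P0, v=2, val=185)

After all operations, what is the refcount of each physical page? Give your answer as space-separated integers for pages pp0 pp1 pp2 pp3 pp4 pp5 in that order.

Answer: 1 1 1 1 1 1

Derivation:
Op 1: fork(P0) -> P1. 3 ppages; refcounts: pp0:2 pp1:2 pp2:2
Op 2: write(P1, v1, 192). refcount(pp1)=2>1 -> COPY to pp3. 4 ppages; refcounts: pp0:2 pp1:1 pp2:2 pp3:1
Op 3: read(P0, v1) -> 16. No state change.
Op 4: write(P0, v0, 102). refcount(pp0)=2>1 -> COPY to pp4. 5 ppages; refcounts: pp0:1 pp1:1 pp2:2 pp3:1 pp4:1
Op 5: read(P1, v1) -> 192. No state change.
Op 6: write(P0, v1, 140). refcount(pp1)=1 -> write in place. 5 ppages; refcounts: pp0:1 pp1:1 pp2:2 pp3:1 pp4:1
Op 7: read(P1, v2) -> 27. No state change.
Op 8: write(P0, v2, 185). refcount(pp2)=2>1 -> COPY to pp5. 6 ppages; refcounts: pp0:1 pp1:1 pp2:1 pp3:1 pp4:1 pp5:1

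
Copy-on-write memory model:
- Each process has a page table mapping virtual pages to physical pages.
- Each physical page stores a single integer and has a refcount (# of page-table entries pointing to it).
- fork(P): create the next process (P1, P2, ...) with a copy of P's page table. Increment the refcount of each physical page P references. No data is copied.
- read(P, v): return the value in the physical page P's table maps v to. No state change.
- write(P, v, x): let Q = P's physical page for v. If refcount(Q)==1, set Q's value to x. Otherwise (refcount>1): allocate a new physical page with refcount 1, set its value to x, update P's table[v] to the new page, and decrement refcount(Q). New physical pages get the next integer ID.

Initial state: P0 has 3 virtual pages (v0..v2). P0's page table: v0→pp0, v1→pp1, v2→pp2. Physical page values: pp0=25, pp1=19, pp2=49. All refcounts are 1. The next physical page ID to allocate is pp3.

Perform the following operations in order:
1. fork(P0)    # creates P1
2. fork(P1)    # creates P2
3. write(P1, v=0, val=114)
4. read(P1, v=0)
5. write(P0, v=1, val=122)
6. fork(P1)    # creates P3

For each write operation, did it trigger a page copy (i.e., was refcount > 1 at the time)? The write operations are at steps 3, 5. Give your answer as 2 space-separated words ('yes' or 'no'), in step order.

Op 1: fork(P0) -> P1. 3 ppages; refcounts: pp0:2 pp1:2 pp2:2
Op 2: fork(P1) -> P2. 3 ppages; refcounts: pp0:3 pp1:3 pp2:3
Op 3: write(P1, v0, 114). refcount(pp0)=3>1 -> COPY to pp3. 4 ppages; refcounts: pp0:2 pp1:3 pp2:3 pp3:1
Op 4: read(P1, v0) -> 114. No state change.
Op 5: write(P0, v1, 122). refcount(pp1)=3>1 -> COPY to pp4. 5 ppages; refcounts: pp0:2 pp1:2 pp2:3 pp3:1 pp4:1
Op 6: fork(P1) -> P3. 5 ppages; refcounts: pp0:2 pp1:3 pp2:4 pp3:2 pp4:1

yes yes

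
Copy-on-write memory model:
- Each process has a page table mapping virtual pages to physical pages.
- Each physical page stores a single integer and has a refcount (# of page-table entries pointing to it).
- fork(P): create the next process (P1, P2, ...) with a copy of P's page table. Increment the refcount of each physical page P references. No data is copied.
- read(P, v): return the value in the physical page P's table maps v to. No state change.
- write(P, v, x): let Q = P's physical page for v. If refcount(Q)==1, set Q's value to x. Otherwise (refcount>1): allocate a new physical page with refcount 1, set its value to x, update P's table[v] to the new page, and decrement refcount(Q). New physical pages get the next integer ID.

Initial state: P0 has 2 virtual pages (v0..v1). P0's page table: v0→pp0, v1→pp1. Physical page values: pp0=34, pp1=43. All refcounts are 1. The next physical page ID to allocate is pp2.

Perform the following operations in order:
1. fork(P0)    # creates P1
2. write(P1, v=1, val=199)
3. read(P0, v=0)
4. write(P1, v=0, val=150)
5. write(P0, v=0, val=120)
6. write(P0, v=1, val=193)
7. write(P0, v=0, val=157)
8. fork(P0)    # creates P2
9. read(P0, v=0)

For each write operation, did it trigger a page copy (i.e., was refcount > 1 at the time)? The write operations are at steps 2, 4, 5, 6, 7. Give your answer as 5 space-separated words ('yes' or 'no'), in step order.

Op 1: fork(P0) -> P1. 2 ppages; refcounts: pp0:2 pp1:2
Op 2: write(P1, v1, 199). refcount(pp1)=2>1 -> COPY to pp2. 3 ppages; refcounts: pp0:2 pp1:1 pp2:1
Op 3: read(P0, v0) -> 34. No state change.
Op 4: write(P1, v0, 150). refcount(pp0)=2>1 -> COPY to pp3. 4 ppages; refcounts: pp0:1 pp1:1 pp2:1 pp3:1
Op 5: write(P0, v0, 120). refcount(pp0)=1 -> write in place. 4 ppages; refcounts: pp0:1 pp1:1 pp2:1 pp3:1
Op 6: write(P0, v1, 193). refcount(pp1)=1 -> write in place. 4 ppages; refcounts: pp0:1 pp1:1 pp2:1 pp3:1
Op 7: write(P0, v0, 157). refcount(pp0)=1 -> write in place. 4 ppages; refcounts: pp0:1 pp1:1 pp2:1 pp3:1
Op 8: fork(P0) -> P2. 4 ppages; refcounts: pp0:2 pp1:2 pp2:1 pp3:1
Op 9: read(P0, v0) -> 157. No state change.

yes yes no no no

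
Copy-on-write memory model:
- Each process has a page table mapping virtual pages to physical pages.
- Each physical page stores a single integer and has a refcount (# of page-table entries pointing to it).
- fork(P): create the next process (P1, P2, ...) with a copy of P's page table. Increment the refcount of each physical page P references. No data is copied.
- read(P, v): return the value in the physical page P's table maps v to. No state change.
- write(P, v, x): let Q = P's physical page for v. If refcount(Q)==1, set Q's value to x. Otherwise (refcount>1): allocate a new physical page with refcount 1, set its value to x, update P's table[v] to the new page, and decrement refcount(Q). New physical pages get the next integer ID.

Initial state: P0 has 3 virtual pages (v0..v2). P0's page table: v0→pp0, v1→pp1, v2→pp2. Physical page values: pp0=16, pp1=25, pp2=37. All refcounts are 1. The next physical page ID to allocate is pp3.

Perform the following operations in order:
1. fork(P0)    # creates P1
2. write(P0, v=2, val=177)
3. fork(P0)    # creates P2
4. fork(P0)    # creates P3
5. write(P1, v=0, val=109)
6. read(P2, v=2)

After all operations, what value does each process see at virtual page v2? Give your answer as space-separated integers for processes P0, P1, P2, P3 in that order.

Op 1: fork(P0) -> P1. 3 ppages; refcounts: pp0:2 pp1:2 pp2:2
Op 2: write(P0, v2, 177). refcount(pp2)=2>1 -> COPY to pp3. 4 ppages; refcounts: pp0:2 pp1:2 pp2:1 pp3:1
Op 3: fork(P0) -> P2. 4 ppages; refcounts: pp0:3 pp1:3 pp2:1 pp3:2
Op 4: fork(P0) -> P3. 4 ppages; refcounts: pp0:4 pp1:4 pp2:1 pp3:3
Op 5: write(P1, v0, 109). refcount(pp0)=4>1 -> COPY to pp4. 5 ppages; refcounts: pp0:3 pp1:4 pp2:1 pp3:3 pp4:1
Op 6: read(P2, v2) -> 177. No state change.
P0: v2 -> pp3 = 177
P1: v2 -> pp2 = 37
P2: v2 -> pp3 = 177
P3: v2 -> pp3 = 177

Answer: 177 37 177 177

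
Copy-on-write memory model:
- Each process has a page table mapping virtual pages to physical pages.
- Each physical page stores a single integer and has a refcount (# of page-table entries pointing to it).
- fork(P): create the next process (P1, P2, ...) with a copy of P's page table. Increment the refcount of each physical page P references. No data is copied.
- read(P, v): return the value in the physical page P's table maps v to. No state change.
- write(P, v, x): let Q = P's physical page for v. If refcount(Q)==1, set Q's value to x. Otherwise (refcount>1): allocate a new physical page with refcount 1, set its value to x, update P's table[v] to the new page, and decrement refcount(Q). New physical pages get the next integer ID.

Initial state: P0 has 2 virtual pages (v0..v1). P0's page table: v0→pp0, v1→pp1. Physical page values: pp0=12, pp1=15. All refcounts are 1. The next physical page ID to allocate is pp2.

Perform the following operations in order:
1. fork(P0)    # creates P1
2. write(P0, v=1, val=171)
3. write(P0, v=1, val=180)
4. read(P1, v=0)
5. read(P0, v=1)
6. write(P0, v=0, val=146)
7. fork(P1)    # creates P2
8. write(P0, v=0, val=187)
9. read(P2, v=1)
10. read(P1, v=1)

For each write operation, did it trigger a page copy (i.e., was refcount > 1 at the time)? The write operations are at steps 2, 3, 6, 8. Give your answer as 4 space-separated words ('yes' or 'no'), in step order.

Op 1: fork(P0) -> P1. 2 ppages; refcounts: pp0:2 pp1:2
Op 2: write(P0, v1, 171). refcount(pp1)=2>1 -> COPY to pp2. 3 ppages; refcounts: pp0:2 pp1:1 pp2:1
Op 3: write(P0, v1, 180). refcount(pp2)=1 -> write in place. 3 ppages; refcounts: pp0:2 pp1:1 pp2:1
Op 4: read(P1, v0) -> 12. No state change.
Op 5: read(P0, v1) -> 180. No state change.
Op 6: write(P0, v0, 146). refcount(pp0)=2>1 -> COPY to pp3. 4 ppages; refcounts: pp0:1 pp1:1 pp2:1 pp3:1
Op 7: fork(P1) -> P2. 4 ppages; refcounts: pp0:2 pp1:2 pp2:1 pp3:1
Op 8: write(P0, v0, 187). refcount(pp3)=1 -> write in place. 4 ppages; refcounts: pp0:2 pp1:2 pp2:1 pp3:1
Op 9: read(P2, v1) -> 15. No state change.
Op 10: read(P1, v1) -> 15. No state change.

yes no yes no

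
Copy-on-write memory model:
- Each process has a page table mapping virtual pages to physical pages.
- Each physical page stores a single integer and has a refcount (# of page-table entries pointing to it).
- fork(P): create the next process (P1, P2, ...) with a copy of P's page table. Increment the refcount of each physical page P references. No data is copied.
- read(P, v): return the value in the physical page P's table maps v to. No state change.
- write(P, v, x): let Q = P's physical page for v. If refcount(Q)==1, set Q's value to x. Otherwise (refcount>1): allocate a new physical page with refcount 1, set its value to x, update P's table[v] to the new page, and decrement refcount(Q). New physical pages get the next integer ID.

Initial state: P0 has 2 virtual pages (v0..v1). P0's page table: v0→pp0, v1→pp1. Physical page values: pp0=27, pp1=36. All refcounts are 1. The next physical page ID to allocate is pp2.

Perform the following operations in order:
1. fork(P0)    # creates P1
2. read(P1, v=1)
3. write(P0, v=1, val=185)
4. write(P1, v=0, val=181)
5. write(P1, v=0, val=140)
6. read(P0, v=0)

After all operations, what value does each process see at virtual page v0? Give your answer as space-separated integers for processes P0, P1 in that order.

Answer: 27 140

Derivation:
Op 1: fork(P0) -> P1. 2 ppages; refcounts: pp0:2 pp1:2
Op 2: read(P1, v1) -> 36. No state change.
Op 3: write(P0, v1, 185). refcount(pp1)=2>1 -> COPY to pp2. 3 ppages; refcounts: pp0:2 pp1:1 pp2:1
Op 4: write(P1, v0, 181). refcount(pp0)=2>1 -> COPY to pp3. 4 ppages; refcounts: pp0:1 pp1:1 pp2:1 pp3:1
Op 5: write(P1, v0, 140). refcount(pp3)=1 -> write in place. 4 ppages; refcounts: pp0:1 pp1:1 pp2:1 pp3:1
Op 6: read(P0, v0) -> 27. No state change.
P0: v0 -> pp0 = 27
P1: v0 -> pp3 = 140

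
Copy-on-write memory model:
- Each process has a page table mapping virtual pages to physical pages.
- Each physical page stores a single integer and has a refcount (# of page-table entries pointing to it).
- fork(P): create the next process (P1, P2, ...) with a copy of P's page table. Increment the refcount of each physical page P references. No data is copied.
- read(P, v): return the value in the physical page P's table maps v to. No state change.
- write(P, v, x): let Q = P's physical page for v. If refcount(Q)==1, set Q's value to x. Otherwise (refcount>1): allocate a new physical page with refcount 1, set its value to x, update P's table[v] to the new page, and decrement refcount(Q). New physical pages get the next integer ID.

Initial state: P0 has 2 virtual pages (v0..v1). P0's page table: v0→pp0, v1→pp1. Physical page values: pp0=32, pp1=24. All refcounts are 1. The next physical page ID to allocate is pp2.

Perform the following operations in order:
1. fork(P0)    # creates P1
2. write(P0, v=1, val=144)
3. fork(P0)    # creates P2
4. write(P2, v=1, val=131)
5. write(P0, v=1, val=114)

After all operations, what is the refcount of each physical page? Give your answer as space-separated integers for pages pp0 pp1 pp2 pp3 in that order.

Op 1: fork(P0) -> P1. 2 ppages; refcounts: pp0:2 pp1:2
Op 2: write(P0, v1, 144). refcount(pp1)=2>1 -> COPY to pp2. 3 ppages; refcounts: pp0:2 pp1:1 pp2:1
Op 3: fork(P0) -> P2. 3 ppages; refcounts: pp0:3 pp1:1 pp2:2
Op 4: write(P2, v1, 131). refcount(pp2)=2>1 -> COPY to pp3. 4 ppages; refcounts: pp0:3 pp1:1 pp2:1 pp3:1
Op 5: write(P0, v1, 114). refcount(pp2)=1 -> write in place. 4 ppages; refcounts: pp0:3 pp1:1 pp2:1 pp3:1

Answer: 3 1 1 1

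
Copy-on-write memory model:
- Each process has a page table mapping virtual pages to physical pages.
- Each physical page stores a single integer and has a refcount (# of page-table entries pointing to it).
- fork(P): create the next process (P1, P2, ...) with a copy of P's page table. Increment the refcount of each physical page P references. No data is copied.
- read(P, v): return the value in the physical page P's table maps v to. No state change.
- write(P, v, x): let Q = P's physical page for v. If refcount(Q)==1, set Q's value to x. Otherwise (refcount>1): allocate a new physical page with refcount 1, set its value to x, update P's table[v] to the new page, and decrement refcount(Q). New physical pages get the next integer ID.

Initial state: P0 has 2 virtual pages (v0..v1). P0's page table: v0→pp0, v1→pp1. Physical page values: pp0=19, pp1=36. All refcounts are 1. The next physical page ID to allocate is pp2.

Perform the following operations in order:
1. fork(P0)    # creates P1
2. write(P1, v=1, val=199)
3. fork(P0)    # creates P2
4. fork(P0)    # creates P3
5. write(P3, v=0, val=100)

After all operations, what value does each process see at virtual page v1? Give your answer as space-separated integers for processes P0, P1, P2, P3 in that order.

Answer: 36 199 36 36

Derivation:
Op 1: fork(P0) -> P1. 2 ppages; refcounts: pp0:2 pp1:2
Op 2: write(P1, v1, 199). refcount(pp1)=2>1 -> COPY to pp2. 3 ppages; refcounts: pp0:2 pp1:1 pp2:1
Op 3: fork(P0) -> P2. 3 ppages; refcounts: pp0:3 pp1:2 pp2:1
Op 4: fork(P0) -> P3. 3 ppages; refcounts: pp0:4 pp1:3 pp2:1
Op 5: write(P3, v0, 100). refcount(pp0)=4>1 -> COPY to pp3. 4 ppages; refcounts: pp0:3 pp1:3 pp2:1 pp3:1
P0: v1 -> pp1 = 36
P1: v1 -> pp2 = 199
P2: v1 -> pp1 = 36
P3: v1 -> pp1 = 36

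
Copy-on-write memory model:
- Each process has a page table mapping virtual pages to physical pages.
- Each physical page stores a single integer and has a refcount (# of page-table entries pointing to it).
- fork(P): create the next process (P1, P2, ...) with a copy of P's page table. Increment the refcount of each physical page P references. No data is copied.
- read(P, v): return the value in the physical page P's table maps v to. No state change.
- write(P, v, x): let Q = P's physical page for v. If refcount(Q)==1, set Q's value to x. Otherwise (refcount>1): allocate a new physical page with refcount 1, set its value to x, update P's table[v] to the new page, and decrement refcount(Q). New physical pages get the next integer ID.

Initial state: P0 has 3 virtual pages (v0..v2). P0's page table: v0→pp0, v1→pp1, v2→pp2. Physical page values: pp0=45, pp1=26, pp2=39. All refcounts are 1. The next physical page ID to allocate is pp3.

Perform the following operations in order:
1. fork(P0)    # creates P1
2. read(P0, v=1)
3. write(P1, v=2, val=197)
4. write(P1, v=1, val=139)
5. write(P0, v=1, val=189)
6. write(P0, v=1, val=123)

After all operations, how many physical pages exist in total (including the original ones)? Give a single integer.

Answer: 5

Derivation:
Op 1: fork(P0) -> P1. 3 ppages; refcounts: pp0:2 pp1:2 pp2:2
Op 2: read(P0, v1) -> 26. No state change.
Op 3: write(P1, v2, 197). refcount(pp2)=2>1 -> COPY to pp3. 4 ppages; refcounts: pp0:2 pp1:2 pp2:1 pp3:1
Op 4: write(P1, v1, 139). refcount(pp1)=2>1 -> COPY to pp4. 5 ppages; refcounts: pp0:2 pp1:1 pp2:1 pp3:1 pp4:1
Op 5: write(P0, v1, 189). refcount(pp1)=1 -> write in place. 5 ppages; refcounts: pp0:2 pp1:1 pp2:1 pp3:1 pp4:1
Op 6: write(P0, v1, 123). refcount(pp1)=1 -> write in place. 5 ppages; refcounts: pp0:2 pp1:1 pp2:1 pp3:1 pp4:1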